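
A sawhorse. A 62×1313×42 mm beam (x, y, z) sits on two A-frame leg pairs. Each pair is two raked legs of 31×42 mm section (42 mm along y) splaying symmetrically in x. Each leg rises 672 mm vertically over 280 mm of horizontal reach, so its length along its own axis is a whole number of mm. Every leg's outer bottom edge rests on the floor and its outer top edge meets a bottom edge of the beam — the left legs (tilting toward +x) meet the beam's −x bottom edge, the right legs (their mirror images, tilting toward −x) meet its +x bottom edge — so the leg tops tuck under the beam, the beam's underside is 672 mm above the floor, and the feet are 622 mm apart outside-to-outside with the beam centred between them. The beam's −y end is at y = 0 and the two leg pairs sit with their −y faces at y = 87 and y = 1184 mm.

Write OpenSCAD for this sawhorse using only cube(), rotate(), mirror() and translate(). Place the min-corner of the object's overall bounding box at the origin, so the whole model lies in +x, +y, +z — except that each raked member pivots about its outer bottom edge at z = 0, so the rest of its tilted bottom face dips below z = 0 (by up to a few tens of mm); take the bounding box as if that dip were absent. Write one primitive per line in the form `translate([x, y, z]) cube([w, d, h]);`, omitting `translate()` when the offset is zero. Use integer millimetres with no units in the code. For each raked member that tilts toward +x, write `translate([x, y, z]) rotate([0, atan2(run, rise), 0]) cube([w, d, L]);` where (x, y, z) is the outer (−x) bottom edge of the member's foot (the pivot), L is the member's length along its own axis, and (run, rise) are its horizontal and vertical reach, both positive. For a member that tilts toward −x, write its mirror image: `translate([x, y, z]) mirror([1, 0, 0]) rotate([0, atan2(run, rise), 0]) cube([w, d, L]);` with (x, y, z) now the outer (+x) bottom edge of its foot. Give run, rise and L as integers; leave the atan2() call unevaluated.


translate([280, 0, 672]) cube([62, 1313, 42]);
translate([0, 87, 0]) rotate([0, atan2(280, 672), 0]) cube([31, 42, 728]);
translate([622, 87, 0]) mirror([1, 0, 0]) rotate([0, atan2(280, 672), 0]) cube([31, 42, 728]);
translate([0, 1184, 0]) rotate([0, atan2(280, 672), 0]) cube([31, 42, 728]);
translate([622, 1184, 0]) mirror([1, 0, 0]) rotate([0, atan2(280, 672), 0]) cube([31, 42, 728]);


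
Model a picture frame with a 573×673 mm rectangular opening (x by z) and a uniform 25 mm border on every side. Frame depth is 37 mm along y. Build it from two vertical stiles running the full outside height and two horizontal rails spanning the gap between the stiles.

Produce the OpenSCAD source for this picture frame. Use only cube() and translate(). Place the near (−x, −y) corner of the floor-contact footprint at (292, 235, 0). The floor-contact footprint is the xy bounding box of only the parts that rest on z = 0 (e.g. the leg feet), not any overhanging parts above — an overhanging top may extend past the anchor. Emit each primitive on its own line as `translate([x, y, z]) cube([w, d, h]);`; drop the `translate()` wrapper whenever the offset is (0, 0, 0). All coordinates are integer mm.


translate([292, 235, 0]) cube([25, 37, 723]);
translate([890, 235, 0]) cube([25, 37, 723]);
translate([317, 235, 0]) cube([573, 37, 25]);
translate([317, 235, 698]) cube([573, 37, 25]);


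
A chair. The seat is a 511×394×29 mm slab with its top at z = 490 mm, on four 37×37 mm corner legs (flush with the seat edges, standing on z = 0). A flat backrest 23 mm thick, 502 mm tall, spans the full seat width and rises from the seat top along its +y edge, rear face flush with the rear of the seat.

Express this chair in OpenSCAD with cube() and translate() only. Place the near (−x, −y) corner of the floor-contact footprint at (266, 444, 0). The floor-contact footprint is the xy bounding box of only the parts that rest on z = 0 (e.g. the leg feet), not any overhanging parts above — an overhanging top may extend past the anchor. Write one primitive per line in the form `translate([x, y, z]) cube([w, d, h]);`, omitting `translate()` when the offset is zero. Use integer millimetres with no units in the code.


translate([266, 444, 461]) cube([511, 394, 29]);
translate([266, 444, 0]) cube([37, 37, 461]);
translate([740, 444, 0]) cube([37, 37, 461]);
translate([266, 801, 0]) cube([37, 37, 461]);
translate([740, 801, 0]) cube([37, 37, 461]);
translate([266, 815, 490]) cube([511, 23, 502]);


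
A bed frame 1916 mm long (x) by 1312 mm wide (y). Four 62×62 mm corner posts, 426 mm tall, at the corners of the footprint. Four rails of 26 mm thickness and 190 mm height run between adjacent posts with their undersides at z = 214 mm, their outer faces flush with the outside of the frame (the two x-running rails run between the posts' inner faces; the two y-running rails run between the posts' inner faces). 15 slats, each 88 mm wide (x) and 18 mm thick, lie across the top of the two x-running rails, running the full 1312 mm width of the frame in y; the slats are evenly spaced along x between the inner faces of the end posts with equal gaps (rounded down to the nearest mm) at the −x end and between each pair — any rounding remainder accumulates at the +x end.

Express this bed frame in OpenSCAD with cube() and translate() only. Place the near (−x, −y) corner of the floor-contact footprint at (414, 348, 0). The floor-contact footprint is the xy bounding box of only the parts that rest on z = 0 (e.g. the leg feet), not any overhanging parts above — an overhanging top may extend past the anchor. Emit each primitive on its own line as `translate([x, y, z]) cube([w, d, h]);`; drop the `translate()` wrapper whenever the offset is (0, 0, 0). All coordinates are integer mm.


translate([414, 348, 0]) cube([62, 62, 426]);
translate([414, 1598, 0]) cube([62, 62, 426]);
translate([2268, 348, 0]) cube([62, 62, 426]);
translate([2268, 1598, 0]) cube([62, 62, 426]);
translate([476, 348, 214]) cube([1792, 26, 190]);
translate([476, 1634, 214]) cube([1792, 26, 190]);
translate([414, 410, 214]) cube([26, 1188, 190]);
translate([2304, 410, 214]) cube([26, 1188, 190]);
translate([505, 348, 404]) cube([88, 1312, 18]);
translate([622, 348, 404]) cube([88, 1312, 18]);
translate([739, 348, 404]) cube([88, 1312, 18]);
translate([856, 348, 404]) cube([88, 1312, 18]);
translate([973, 348, 404]) cube([88, 1312, 18]);
translate([1090, 348, 404]) cube([88, 1312, 18]);
translate([1207, 348, 404]) cube([88, 1312, 18]);
translate([1324, 348, 404]) cube([88, 1312, 18]);
translate([1441, 348, 404]) cube([88, 1312, 18]);
translate([1558, 348, 404]) cube([88, 1312, 18]);
translate([1675, 348, 404]) cube([88, 1312, 18]);
translate([1792, 348, 404]) cube([88, 1312, 18]);
translate([1909, 348, 404]) cube([88, 1312, 18]);
translate([2026, 348, 404]) cube([88, 1312, 18]);
translate([2143, 348, 404]) cube([88, 1312, 18]);


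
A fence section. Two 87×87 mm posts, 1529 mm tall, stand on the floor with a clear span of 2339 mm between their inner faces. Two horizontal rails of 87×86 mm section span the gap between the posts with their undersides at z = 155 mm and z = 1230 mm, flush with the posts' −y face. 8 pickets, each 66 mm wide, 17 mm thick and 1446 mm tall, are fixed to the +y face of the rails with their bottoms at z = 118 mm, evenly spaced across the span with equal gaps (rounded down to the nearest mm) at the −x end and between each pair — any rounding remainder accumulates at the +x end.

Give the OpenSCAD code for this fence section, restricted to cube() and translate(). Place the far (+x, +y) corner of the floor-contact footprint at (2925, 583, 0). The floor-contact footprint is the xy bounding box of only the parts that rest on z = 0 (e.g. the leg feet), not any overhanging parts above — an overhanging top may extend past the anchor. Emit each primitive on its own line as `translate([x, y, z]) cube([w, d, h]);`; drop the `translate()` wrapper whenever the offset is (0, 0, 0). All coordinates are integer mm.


translate([412, 496, 0]) cube([87, 87, 1529]);
translate([2838, 496, 0]) cube([87, 87, 1529]);
translate([499, 496, 155]) cube([2339, 87, 86]);
translate([499, 496, 1230]) cube([2339, 87, 86]);
translate([700, 583, 118]) cube([66, 17, 1446]);
translate([967, 583, 118]) cube([66, 17, 1446]);
translate([1234, 583, 118]) cube([66, 17, 1446]);
translate([1501, 583, 118]) cube([66, 17, 1446]);
translate([1768, 583, 118]) cube([66, 17, 1446]);
translate([2035, 583, 118]) cube([66, 17, 1446]);
translate([2302, 583, 118]) cube([66, 17, 1446]);
translate([2569, 583, 118]) cube([66, 17, 1446]);


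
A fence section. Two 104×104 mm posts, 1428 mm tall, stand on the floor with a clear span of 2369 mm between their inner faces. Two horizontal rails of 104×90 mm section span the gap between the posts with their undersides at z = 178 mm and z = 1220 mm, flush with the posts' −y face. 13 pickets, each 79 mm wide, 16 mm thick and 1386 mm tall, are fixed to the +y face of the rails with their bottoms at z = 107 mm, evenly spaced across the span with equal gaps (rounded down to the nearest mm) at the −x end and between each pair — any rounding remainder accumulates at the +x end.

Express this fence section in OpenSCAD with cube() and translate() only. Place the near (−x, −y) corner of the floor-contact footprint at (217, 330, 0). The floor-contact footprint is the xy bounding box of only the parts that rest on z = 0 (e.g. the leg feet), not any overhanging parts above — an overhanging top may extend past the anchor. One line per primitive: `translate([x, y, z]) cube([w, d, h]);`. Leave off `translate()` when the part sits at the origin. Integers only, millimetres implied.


translate([217, 330, 0]) cube([104, 104, 1428]);
translate([2690, 330, 0]) cube([104, 104, 1428]);
translate([321, 330, 178]) cube([2369, 104, 90]);
translate([321, 330, 1220]) cube([2369, 104, 90]);
translate([416, 434, 107]) cube([79, 16, 1386]);
translate([590, 434, 107]) cube([79, 16, 1386]);
translate([764, 434, 107]) cube([79, 16, 1386]);
translate([938, 434, 107]) cube([79, 16, 1386]);
translate([1112, 434, 107]) cube([79, 16, 1386]);
translate([1286, 434, 107]) cube([79, 16, 1386]);
translate([1460, 434, 107]) cube([79, 16, 1386]);
translate([1634, 434, 107]) cube([79, 16, 1386]);
translate([1808, 434, 107]) cube([79, 16, 1386]);
translate([1982, 434, 107]) cube([79, 16, 1386]);
translate([2156, 434, 107]) cube([79, 16, 1386]);
translate([2330, 434, 107]) cube([79, 16, 1386]);
translate([2504, 434, 107]) cube([79, 16, 1386]);


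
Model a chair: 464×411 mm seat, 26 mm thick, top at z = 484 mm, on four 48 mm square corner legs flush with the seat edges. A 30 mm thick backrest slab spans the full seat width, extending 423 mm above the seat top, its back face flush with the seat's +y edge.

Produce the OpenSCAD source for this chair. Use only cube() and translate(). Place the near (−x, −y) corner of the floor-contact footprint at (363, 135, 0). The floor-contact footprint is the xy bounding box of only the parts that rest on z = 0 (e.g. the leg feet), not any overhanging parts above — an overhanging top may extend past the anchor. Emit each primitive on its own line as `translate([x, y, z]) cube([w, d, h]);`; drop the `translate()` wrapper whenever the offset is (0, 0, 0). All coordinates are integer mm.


translate([363, 135, 458]) cube([464, 411, 26]);
translate([363, 135, 0]) cube([48, 48, 458]);
translate([779, 135, 0]) cube([48, 48, 458]);
translate([363, 498, 0]) cube([48, 48, 458]);
translate([779, 498, 0]) cube([48, 48, 458]);
translate([363, 516, 484]) cube([464, 30, 423]);


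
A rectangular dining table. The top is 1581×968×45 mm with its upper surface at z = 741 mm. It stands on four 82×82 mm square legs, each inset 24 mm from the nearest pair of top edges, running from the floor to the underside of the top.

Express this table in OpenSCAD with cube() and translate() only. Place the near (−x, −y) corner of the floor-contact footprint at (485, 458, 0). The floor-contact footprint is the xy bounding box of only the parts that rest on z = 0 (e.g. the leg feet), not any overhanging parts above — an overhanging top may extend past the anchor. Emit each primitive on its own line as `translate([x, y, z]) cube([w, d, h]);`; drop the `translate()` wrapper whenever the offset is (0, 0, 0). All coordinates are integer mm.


translate([461, 434, 696]) cube([1581, 968, 45]);
translate([485, 458, 0]) cube([82, 82, 696]);
translate([1936, 458, 0]) cube([82, 82, 696]);
translate([485, 1296, 0]) cube([82, 82, 696]);
translate([1936, 1296, 0]) cube([82, 82, 696]);


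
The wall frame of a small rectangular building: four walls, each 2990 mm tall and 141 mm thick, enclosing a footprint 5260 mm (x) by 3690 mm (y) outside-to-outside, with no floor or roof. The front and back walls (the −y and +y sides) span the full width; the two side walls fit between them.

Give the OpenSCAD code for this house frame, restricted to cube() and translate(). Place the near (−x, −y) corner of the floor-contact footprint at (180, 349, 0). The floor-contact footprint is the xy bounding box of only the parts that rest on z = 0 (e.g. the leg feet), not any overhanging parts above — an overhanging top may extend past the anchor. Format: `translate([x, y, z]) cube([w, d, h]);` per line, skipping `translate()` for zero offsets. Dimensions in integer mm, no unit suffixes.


translate([180, 349, 0]) cube([5260, 141, 2990]);
translate([180, 3898, 0]) cube([5260, 141, 2990]);
translate([180, 490, 0]) cube([141, 3408, 2990]);
translate([5299, 490, 0]) cube([141, 3408, 2990]);


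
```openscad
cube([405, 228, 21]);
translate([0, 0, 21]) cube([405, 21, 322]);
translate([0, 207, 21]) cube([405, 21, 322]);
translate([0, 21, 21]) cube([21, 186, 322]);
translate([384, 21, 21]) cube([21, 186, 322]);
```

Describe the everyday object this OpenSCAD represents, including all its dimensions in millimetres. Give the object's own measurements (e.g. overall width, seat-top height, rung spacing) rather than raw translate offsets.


An open-topped rectangular box: outside dimensions 405×228×343 mm, with a uniform wall and base thickness of 21 mm. The base is a full 405×228 slab on the floor; four walls sit on top of the base. The front and back walls (the −y and +y sides) span the full width; the two side walls fit between them.


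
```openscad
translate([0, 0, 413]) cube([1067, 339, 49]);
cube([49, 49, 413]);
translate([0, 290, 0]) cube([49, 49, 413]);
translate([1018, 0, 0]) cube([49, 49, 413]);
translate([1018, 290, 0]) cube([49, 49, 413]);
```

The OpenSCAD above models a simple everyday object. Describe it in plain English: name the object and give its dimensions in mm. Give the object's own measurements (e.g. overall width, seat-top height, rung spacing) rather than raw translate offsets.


A bench: a 1067×339 mm seat slab, 49 mm thick, top at z = 462 mm, on four 49×49 mm square legs flush with the seat corners and standing on z = 0.


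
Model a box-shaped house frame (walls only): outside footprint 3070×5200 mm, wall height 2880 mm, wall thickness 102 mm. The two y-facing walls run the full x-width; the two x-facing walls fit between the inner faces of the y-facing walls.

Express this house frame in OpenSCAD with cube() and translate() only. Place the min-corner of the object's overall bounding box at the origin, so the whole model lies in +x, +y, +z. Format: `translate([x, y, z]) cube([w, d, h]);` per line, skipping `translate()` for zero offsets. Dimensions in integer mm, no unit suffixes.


cube([3070, 102, 2880]);
translate([0, 5098, 0]) cube([3070, 102, 2880]);
translate([0, 102, 0]) cube([102, 4996, 2880]);
translate([2968, 102, 0]) cube([102, 4996, 2880]);


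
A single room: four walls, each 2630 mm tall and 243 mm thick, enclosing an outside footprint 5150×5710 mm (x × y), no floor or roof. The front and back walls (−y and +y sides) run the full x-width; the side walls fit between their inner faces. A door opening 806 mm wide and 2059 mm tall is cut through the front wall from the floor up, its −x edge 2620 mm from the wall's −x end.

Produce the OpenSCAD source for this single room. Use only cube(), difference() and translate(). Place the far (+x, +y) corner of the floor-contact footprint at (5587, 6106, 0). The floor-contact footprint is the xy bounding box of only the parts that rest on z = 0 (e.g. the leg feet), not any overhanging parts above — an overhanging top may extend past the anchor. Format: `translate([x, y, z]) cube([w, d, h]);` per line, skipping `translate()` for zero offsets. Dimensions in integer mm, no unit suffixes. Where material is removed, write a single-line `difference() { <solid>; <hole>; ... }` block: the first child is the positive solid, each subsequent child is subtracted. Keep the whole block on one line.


difference() { translate([437, 396, 0]) cube([5150, 243, 2630]); translate([3057, 396, 0]) cube([806, 243, 2059]); }
translate([437, 5863, 0]) cube([5150, 243, 2630]);
translate([437, 639, 0]) cube([243, 5224, 2630]);
translate([5344, 639, 0]) cube([243, 5224, 2630]);


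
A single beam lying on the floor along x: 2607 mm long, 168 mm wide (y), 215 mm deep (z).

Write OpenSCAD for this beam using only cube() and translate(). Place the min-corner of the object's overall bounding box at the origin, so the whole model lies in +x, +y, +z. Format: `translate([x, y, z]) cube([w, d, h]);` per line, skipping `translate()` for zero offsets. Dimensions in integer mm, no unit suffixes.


cube([2607, 168, 215]);


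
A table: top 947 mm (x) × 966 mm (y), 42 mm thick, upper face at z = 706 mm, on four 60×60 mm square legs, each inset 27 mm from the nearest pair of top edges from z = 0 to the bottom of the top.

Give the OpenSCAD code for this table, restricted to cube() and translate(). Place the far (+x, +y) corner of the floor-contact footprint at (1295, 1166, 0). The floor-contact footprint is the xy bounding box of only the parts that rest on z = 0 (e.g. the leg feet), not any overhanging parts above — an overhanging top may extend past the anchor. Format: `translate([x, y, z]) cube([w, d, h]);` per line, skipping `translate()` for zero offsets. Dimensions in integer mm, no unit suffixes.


translate([375, 227, 664]) cube([947, 966, 42]);
translate([402, 254, 0]) cube([60, 60, 664]);
translate([1235, 254, 0]) cube([60, 60, 664]);
translate([402, 1106, 0]) cube([60, 60, 664]);
translate([1235, 1106, 0]) cube([60, 60, 664]);


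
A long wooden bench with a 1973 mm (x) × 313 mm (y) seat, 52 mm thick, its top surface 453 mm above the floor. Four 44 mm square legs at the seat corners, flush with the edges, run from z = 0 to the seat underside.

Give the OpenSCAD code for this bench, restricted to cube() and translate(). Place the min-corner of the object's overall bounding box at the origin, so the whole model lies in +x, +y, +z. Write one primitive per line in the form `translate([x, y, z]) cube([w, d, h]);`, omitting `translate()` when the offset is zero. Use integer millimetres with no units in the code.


translate([0, 0, 401]) cube([1973, 313, 52]);
cube([44, 44, 401]);
translate([0, 269, 0]) cube([44, 44, 401]);
translate([1929, 0, 0]) cube([44, 44, 401]);
translate([1929, 269, 0]) cube([44, 44, 401]);


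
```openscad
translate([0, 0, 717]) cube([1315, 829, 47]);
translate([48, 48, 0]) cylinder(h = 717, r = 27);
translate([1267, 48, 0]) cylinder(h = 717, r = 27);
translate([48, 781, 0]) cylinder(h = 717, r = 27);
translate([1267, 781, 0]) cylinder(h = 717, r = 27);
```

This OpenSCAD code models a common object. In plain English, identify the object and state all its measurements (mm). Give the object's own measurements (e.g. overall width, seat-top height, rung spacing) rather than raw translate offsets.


A table: top 1315 mm (x) × 829 mm (y), 47 mm thick, upper face at z = 764 mm, on four round legs of 54 mm diameter, each leg's bounding box inset 21 mm from the nearest pair of top edges from z = 0 to the bottom of the top.


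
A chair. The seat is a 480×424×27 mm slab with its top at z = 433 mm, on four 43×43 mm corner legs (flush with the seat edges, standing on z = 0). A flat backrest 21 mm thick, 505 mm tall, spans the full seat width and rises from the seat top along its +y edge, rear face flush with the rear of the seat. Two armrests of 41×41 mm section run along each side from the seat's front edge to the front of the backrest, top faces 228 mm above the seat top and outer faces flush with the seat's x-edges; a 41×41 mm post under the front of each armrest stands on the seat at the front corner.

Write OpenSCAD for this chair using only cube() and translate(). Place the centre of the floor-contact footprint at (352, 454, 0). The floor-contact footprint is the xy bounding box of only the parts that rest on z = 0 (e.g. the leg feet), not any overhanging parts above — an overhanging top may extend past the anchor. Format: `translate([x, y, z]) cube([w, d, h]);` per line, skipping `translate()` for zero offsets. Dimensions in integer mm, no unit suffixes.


// leg_h = 433 - 27 = 406
// arm post h = 228 - 41 = 187
translate([112, 242, 406]) cube([480, 424, 27]);
translate([112, 242, 0]) cube([43, 43, 406]);
translate([549, 242, 0]) cube([43, 43, 406]);
translate([112, 623, 0]) cube([43, 43, 406]);
translate([549, 623, 0]) cube([43, 43, 406]);
translate([112, 645, 433]) cube([480, 21, 505]);
translate([112, 242, 620]) cube([41, 403, 41]);
translate([551, 242, 620]) cube([41, 403, 41]);
translate([112, 242, 433]) cube([41, 41, 187]);
translate([551, 242, 433]) cube([41, 41, 187]);


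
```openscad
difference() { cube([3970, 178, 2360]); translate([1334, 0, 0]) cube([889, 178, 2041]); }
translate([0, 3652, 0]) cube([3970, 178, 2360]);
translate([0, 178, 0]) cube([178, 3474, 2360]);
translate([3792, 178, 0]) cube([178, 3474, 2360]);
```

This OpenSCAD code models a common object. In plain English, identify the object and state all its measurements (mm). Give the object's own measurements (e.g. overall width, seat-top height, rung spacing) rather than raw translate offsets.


A single room: four walls, each 2360 mm tall and 178 mm thick, enclosing an outside footprint 3970×3830 mm (x × y), no floor or roof. The front and back walls (−y and +y sides) run the full x-width; the side walls fit between their inner faces. A door opening 889 mm wide and 2041 mm tall is cut through the front wall from the floor up, its −x edge 1334 mm from the wall's −x end.


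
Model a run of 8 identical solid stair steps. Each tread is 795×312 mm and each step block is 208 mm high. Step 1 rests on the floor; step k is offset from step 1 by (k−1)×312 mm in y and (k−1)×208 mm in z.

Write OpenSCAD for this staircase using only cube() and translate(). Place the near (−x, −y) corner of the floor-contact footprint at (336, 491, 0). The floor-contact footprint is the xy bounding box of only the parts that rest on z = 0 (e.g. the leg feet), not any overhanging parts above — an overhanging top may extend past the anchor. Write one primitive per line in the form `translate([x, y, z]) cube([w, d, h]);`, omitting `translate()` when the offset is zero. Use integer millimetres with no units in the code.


translate([336, 491, 0]) cube([795, 312, 208]);
translate([336, 803, 208]) cube([795, 312, 208]);
translate([336, 1115, 416]) cube([795, 312, 208]);
translate([336, 1427, 624]) cube([795, 312, 208]);
translate([336, 1739, 832]) cube([795, 312, 208]);
translate([336, 2051, 1040]) cube([795, 312, 208]);
translate([336, 2363, 1248]) cube([795, 312, 208]);
translate([336, 2675, 1456]) cube([795, 312, 208]);


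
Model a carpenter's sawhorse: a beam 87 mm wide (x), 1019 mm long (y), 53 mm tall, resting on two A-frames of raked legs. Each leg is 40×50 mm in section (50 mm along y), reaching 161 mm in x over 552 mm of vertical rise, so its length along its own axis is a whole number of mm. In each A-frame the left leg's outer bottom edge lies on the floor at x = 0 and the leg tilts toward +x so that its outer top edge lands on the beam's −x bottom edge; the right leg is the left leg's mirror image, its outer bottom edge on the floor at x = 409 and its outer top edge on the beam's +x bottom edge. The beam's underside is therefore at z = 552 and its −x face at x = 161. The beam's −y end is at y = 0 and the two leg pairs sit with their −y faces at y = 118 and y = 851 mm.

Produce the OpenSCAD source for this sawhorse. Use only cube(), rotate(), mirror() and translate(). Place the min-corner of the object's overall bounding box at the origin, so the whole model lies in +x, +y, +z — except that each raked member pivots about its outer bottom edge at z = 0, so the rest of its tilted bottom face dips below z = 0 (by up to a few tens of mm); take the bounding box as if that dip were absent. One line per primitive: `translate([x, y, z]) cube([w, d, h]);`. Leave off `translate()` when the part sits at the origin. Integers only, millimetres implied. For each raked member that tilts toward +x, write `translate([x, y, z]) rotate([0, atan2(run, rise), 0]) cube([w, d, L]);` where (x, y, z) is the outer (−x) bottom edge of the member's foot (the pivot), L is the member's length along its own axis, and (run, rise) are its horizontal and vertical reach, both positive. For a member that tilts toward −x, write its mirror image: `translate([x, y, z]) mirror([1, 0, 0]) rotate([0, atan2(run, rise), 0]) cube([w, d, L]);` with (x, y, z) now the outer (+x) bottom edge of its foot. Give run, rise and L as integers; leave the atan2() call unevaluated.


translate([161, 0, 552]) cube([87, 1019, 53]);
translate([0, 118, 0]) rotate([0, atan2(161, 552), 0]) cube([40, 50, 575]);
translate([409, 118, 0]) mirror([1, 0, 0]) rotate([0, atan2(161, 552), 0]) cube([40, 50, 575]);
translate([0, 851, 0]) rotate([0, atan2(161, 552), 0]) cube([40, 50, 575]);
translate([409, 851, 0]) mirror([1, 0, 0]) rotate([0, atan2(161, 552), 0]) cube([40, 50, 575]);


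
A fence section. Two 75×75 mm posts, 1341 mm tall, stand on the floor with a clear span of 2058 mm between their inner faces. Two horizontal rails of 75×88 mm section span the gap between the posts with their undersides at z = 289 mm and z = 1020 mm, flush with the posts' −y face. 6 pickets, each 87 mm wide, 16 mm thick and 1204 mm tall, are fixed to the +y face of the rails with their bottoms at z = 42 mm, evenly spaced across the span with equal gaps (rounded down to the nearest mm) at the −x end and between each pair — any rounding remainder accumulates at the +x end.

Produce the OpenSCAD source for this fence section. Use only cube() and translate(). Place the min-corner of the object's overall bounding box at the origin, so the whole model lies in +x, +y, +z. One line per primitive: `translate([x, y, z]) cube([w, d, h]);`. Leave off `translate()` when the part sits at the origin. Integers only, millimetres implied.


cube([75, 75, 1341]);
translate([2133, 0, 0]) cube([75, 75, 1341]);
translate([75, 0, 289]) cube([2058, 75, 88]);
translate([75, 0, 1020]) cube([2058, 75, 88]);
translate([294, 75, 42]) cube([87, 16, 1204]);
translate([600, 75, 42]) cube([87, 16, 1204]);
translate([906, 75, 42]) cube([87, 16, 1204]);
translate([1212, 75, 42]) cube([87, 16, 1204]);
translate([1518, 75, 42]) cube([87, 16, 1204]);
translate([1824, 75, 42]) cube([87, 16, 1204]);


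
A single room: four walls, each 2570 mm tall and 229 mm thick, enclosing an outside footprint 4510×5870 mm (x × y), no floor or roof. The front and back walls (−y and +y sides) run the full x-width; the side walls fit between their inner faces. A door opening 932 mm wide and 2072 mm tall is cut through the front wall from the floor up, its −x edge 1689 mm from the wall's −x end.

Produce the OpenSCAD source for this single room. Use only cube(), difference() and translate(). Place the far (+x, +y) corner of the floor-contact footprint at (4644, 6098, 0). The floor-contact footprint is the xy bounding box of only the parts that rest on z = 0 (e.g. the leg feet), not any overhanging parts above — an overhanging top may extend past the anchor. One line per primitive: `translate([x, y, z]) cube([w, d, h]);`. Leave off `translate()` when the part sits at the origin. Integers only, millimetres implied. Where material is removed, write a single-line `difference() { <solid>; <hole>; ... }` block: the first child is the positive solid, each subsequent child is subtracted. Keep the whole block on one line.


difference() { translate([134, 228, 0]) cube([4510, 229, 2570]); translate([1823, 228, 0]) cube([932, 229, 2072]); }
translate([134, 5869, 0]) cube([4510, 229, 2570]);
translate([134, 457, 0]) cube([229, 5412, 2570]);
translate([4415, 457, 0]) cube([229, 5412, 2570]);


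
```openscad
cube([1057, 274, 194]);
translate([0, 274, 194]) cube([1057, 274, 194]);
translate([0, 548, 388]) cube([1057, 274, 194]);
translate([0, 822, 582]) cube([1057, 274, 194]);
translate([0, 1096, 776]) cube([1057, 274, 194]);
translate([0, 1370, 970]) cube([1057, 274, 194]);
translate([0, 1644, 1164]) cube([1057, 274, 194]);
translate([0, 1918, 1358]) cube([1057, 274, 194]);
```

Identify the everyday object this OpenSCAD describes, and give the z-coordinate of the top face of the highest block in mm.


A staircase. The total rise is 1552 mm.

8 identical blocks, each offset up and back from the previous — a staircase. Each step is 194 mm tall and there are 8 of them, so the total rise is 8 × 194 = 1552 mm.


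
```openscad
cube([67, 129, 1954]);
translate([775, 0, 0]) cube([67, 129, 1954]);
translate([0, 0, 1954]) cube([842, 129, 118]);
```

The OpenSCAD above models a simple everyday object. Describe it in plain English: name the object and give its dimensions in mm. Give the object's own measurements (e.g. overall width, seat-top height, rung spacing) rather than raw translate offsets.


A door frame. The clear opening is 708 mm wide and 1954 mm high. Two 67 mm wide jambs, 129 mm deep, stand either side of the opening from the floor to the top of the opening. A 118 mm thick head sits across the top of both jambs, spanning the full outside width of the frame.


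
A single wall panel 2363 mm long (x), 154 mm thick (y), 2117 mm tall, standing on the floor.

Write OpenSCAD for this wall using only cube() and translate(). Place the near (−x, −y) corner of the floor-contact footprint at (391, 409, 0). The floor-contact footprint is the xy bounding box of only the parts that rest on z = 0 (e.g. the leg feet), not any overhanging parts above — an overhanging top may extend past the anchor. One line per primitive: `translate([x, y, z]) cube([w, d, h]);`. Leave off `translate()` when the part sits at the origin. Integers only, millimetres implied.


translate([391, 409, 0]) cube([2363, 154, 2117]);


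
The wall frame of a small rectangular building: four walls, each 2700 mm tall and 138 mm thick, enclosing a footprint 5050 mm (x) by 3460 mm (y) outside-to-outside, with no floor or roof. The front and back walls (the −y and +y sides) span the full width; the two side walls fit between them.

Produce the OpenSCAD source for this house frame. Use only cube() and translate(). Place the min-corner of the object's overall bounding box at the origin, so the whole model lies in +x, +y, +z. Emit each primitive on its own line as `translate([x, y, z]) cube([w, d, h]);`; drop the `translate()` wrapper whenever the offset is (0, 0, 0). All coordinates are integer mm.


cube([5050, 138, 2700]);
translate([0, 3322, 0]) cube([5050, 138, 2700]);
translate([0, 138, 0]) cube([138, 3184, 2700]);
translate([4912, 138, 0]) cube([138, 3184, 2700]);


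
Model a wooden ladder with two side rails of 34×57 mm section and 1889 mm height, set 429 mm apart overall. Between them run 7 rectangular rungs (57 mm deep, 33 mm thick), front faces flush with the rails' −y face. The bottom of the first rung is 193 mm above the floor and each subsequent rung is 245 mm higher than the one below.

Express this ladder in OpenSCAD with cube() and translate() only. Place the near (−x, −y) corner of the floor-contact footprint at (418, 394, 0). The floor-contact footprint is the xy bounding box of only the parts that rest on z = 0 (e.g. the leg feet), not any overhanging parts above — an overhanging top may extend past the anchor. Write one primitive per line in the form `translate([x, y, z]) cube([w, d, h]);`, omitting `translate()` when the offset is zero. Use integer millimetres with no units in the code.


translate([418, 394, 0]) cube([34, 57, 1889]);
translate([813, 394, 0]) cube([34, 57, 1889]);
translate([452, 394, 193]) cube([361, 57, 33]);
translate([452, 394, 438]) cube([361, 57, 33]);
translate([452, 394, 683]) cube([361, 57, 33]);
translate([452, 394, 928]) cube([361, 57, 33]);
translate([452, 394, 1173]) cube([361, 57, 33]);
translate([452, 394, 1418]) cube([361, 57, 33]);
translate([452, 394, 1663]) cube([361, 57, 33]);


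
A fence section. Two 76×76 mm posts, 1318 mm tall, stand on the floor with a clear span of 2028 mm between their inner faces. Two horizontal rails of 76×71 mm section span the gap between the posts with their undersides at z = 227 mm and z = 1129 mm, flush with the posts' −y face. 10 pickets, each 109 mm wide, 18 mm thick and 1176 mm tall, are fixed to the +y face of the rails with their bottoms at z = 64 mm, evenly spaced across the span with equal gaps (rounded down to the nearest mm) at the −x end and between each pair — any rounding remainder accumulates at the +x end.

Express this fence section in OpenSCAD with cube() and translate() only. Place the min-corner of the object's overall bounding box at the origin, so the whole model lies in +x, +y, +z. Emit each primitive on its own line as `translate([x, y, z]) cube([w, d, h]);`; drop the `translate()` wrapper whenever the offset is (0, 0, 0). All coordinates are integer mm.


cube([76, 76, 1318]);
translate([2104, 0, 0]) cube([76, 76, 1318]);
translate([76, 0, 227]) cube([2028, 76, 71]);
translate([76, 0, 1129]) cube([2028, 76, 71]);
translate([161, 76, 64]) cube([109, 18, 1176]);
translate([355, 76, 64]) cube([109, 18, 1176]);
translate([549, 76, 64]) cube([109, 18, 1176]);
translate([743, 76, 64]) cube([109, 18, 1176]);
translate([937, 76, 64]) cube([109, 18, 1176]);
translate([1131, 76, 64]) cube([109, 18, 1176]);
translate([1325, 76, 64]) cube([109, 18, 1176]);
translate([1519, 76, 64]) cube([109, 18, 1176]);
translate([1713, 76, 64]) cube([109, 18, 1176]);
translate([1907, 76, 64]) cube([109, 18, 1176]);


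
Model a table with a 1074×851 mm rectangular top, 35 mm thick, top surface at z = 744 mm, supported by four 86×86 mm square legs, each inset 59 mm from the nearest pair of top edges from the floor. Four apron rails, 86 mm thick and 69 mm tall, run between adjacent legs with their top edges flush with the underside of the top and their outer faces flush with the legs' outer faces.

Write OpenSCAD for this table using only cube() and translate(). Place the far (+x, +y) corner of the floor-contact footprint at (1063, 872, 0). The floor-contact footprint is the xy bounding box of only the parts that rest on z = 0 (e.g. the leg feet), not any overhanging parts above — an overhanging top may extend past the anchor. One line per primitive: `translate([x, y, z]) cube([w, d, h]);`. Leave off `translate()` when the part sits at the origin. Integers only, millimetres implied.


translate([48, 80, 709]) cube([1074, 851, 35]);
translate([107, 139, 0]) cube([86, 86, 709]);
translate([977, 139, 0]) cube([86, 86, 709]);
translate([107, 786, 0]) cube([86, 86, 709]);
translate([977, 786, 0]) cube([86, 86, 709]);
translate([193, 139, 640]) cube([784, 86, 69]);
translate([193, 786, 640]) cube([784, 86, 69]);
translate([107, 225, 640]) cube([86, 561, 69]);
translate([977, 225, 640]) cube([86, 561, 69]);


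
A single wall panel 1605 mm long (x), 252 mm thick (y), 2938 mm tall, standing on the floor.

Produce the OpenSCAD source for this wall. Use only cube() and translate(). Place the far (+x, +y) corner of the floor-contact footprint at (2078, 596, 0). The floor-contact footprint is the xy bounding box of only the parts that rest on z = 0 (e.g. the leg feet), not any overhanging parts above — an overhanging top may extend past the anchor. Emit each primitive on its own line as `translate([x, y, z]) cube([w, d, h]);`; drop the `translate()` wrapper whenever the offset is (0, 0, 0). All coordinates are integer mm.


translate([473, 344, 0]) cube([1605, 252, 2938]);


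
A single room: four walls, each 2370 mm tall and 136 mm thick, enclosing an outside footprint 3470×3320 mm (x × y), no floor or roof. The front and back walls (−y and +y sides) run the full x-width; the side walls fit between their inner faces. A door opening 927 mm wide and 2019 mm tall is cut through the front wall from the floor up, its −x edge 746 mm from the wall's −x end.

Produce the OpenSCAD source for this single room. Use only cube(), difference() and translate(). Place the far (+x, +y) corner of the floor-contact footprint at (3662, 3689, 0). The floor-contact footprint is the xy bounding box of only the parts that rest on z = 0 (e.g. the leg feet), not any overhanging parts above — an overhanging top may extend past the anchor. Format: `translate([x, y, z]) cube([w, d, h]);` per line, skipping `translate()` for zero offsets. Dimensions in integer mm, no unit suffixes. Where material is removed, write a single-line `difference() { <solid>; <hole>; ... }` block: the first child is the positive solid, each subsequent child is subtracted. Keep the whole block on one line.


difference() { translate([192, 369, 0]) cube([3470, 136, 2370]); translate([938, 369, 0]) cube([927, 136, 2019]); }
translate([192, 3553, 0]) cube([3470, 136, 2370]);
translate([192, 505, 0]) cube([136, 3048, 2370]);
translate([3526, 505, 0]) cube([136, 3048, 2370]);


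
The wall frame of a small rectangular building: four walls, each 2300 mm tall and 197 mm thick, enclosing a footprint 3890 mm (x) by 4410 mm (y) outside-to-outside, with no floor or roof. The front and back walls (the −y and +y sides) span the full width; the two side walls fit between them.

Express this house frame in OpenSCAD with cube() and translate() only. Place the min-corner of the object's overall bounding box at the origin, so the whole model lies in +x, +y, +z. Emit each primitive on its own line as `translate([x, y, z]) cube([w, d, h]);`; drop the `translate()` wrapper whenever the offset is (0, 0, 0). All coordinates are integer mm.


cube([3890, 197, 2300]);
translate([0, 4213, 0]) cube([3890, 197, 2300]);
translate([0, 197, 0]) cube([197, 4016, 2300]);
translate([3693, 197, 0]) cube([197, 4016, 2300]);


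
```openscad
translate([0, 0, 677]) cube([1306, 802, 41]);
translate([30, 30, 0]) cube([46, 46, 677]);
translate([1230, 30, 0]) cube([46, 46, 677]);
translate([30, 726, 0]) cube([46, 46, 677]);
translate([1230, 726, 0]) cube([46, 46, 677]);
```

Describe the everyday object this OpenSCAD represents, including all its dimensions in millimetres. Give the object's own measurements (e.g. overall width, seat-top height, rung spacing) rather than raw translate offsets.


A table: top 1306 mm (x) × 802 mm (y), 41 mm thick, upper face at z = 718 mm, on four 46×46 mm square legs, each inset 30 mm from the nearest pair of top edges from z = 0 to the bottom of the top.


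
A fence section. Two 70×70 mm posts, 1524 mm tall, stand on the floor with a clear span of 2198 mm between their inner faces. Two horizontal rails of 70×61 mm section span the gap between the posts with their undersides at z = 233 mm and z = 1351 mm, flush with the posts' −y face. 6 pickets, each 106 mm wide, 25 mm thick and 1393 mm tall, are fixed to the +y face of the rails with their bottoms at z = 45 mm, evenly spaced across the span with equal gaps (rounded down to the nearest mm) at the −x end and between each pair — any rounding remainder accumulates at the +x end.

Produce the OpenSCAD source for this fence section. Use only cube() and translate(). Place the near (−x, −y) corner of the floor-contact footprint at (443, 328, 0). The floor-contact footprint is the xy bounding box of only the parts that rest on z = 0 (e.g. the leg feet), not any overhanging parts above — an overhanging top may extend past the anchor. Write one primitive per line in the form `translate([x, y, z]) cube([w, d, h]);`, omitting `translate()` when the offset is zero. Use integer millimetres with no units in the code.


translate([443, 328, 0]) cube([70, 70, 1524]);
translate([2711, 328, 0]) cube([70, 70, 1524]);
translate([513, 328, 233]) cube([2198, 70, 61]);
translate([513, 328, 1351]) cube([2198, 70, 61]);
translate([736, 398, 45]) cube([106, 25, 1393]);
translate([1065, 398, 45]) cube([106, 25, 1393]);
translate([1394, 398, 45]) cube([106, 25, 1393]);
translate([1723, 398, 45]) cube([106, 25, 1393]);
translate([2052, 398, 45]) cube([106, 25, 1393]);
translate([2381, 398, 45]) cube([106, 25, 1393]);
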